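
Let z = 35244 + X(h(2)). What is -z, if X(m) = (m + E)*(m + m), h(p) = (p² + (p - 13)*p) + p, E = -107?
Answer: -39180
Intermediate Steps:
h(p) = p + p² + p*(-13 + p) (h(p) = (p² + (-13 + p)*p) + p = (p² + p*(-13 + p)) + p = p + p² + p*(-13 + p))
X(m) = 2*m*(-107 + m) (X(m) = (m - 107)*(m + m) = (-107 + m)*(2*m) = 2*m*(-107 + m))
z = 39180 (z = 35244 + 2*(2*2*(-6 + 2))*(-107 + 2*2*(-6 + 2)) = 35244 + 2*(2*2*(-4))*(-107 + 2*2*(-4)) = 35244 + 2*(-16)*(-107 - 16) = 35244 + 2*(-16)*(-123) = 35244 + 3936 = 39180)
-z = -1*39180 = -39180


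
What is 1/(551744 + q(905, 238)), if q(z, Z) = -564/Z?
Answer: 119/65657254 ≈ 1.8124e-6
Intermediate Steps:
1/(551744 + q(905, 238)) = 1/(551744 - 564/238) = 1/(551744 - 564*1/238) = 1/(551744 - 282/119) = 1/(65657254/119) = 119/65657254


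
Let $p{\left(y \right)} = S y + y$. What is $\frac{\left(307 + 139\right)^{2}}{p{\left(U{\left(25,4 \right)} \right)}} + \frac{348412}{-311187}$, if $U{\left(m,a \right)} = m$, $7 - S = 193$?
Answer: $- \frac{63511478792}{1439239875} \approx -44.128$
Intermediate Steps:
$S = -186$ ($S = 7 - 193 = -186$)
$p{\left(y \right)} = - 185 y$ ($p{\left(y \right)} = - 186 y + y = - 185 y$)
$\frac{\left(307 + 139\right)^{2}}{p{\left(U{\left(25,4 \right)} \right)}} + \frac{348412}{-311187} = \frac{\left(307 + 139\right)^{2}}{\left(-185\right) 25} + \frac{348412}{-311187} = \frac{446^{2}}{-4625} + 348412 \left(- \frac{1}{311187}\right) = 198916 \left(- \frac{1}{4625}\right) - \frac{348412}{311187} = - \frac{198916}{4625} - \frac{348412}{311187} = - \frac{63511478792}{1439239875}$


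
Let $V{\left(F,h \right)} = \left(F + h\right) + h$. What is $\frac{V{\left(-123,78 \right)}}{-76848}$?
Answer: $- \frac{11}{25616} \approx -0.00042942$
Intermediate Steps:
$V{\left(F,h \right)} = F + 2 h$
$\frac{V{\left(-123,78 \right)}}{-76848} = \frac{-123 + 2 \cdot 78}{-76848} = \left(-123 + 156\right) \left(- \frac{1}{76848}\right) = 33 \left(- \frac{1}{76848}\right) = - \frac{11}{25616}$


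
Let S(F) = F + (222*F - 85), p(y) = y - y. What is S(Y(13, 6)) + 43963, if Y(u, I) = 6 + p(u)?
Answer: 45216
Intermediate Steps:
p(y) = 0
Y(u, I) = 6 (Y(u, I) = 6 + 0 = 6)
S(F) = -85 + 223*F (S(F) = F + (-85 + 222*F) = -85 + 223*F)
S(Y(13, 6)) + 43963 = (-85 + 223*6) + 43963 = (-85 + 1338) + 43963 = 1253 + 43963 = 45216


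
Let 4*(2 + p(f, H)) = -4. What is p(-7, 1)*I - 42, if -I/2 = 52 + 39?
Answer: 504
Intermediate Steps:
p(f, H) = -3 (p(f, H) = -2 + (¼)*(-4) = -2 - 1 = -3)
I = -182 (I = -2*(52 + 39) = -2*91 = -182)
p(-7, 1)*I - 42 = -3*(-182) - 42 = 546 - 42 = 504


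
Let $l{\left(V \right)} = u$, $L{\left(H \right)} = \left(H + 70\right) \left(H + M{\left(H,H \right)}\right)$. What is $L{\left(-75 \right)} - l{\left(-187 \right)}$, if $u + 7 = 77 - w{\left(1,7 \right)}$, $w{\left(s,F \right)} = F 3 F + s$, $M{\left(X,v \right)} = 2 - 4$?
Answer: $463$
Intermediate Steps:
$M{\left(X,v \right)} = -2$
$L{\left(H \right)} = \left(-2 + H\right) \left(70 + H\right)$ ($L{\left(H \right)} = \left(H + 70\right) \left(H - 2\right) = \left(70 + H\right) \left(-2 + H\right) = \left(-2 + H\right) \left(70 + H\right)$)
$w{\left(s,F \right)} = s + 3 F^{2}$ ($w{\left(s,F \right)} = 3 F F + s = 3 F^{2} + s = s + 3 F^{2}$)
$u = -78$ ($u = -7 + \left(77 - \left(1 + 3 \cdot 7^{2}\right)\right) = -7 + \left(77 - \left(1 + 3 \cdot 49\right)\right) = -7 + \left(77 - \left(1 + 147\right)\right) = -7 + \left(77 - 148\right) = -7 - 71 = -78$)
$l{\left(V \right)} = -78$
$L{\left(-75 \right)} - l{\left(-187 \right)} = \left(-140 + \left(-75\right)^{2} + 68 \left(-75\right)\right) - -78 = \left(-140 + 5625 - 5100\right) + 78 = 385 + 78 = 463$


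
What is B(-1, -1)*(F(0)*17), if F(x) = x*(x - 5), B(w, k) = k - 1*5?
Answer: 0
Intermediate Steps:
B(w, k) = -5 + k (B(w, k) = k - 5 = -5 + k)
F(x) = x*(-5 + x)
B(-1, -1)*(F(0)*17) = (-5 - 1)*((0*(-5 + 0))*17) = -6*0*(-5)*17 = -0*17 = -6*0 = 0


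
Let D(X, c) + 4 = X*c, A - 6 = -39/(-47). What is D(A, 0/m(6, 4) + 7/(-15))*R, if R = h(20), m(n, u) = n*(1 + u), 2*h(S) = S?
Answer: -3378/47 ≈ -71.872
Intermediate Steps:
h(S) = S/2
R = 10 (R = (½)*20 = 10)
A = 321/47 (A = 6 - 39/(-47) = 6 - 39*(-1/47) = 6 + 39/47 = 321/47 ≈ 6.8298)
D(X, c) = -4 + X*c
D(A, 0/m(6, 4) + 7/(-15))*R = (-4 + 321*(0/((6*(1 + 4))) + 7/(-15))/47)*10 = (-4 + 321*(0/((6*5)) + 7*(-1/15))/47)*10 = (-4 + 321*(0/30 - 7/15)/47)*10 = (-4 + 321*(0*(1/30) - 7/15)/47)*10 = (-4 + 321*(0 - 7/15)/47)*10 = (-4 + (321/47)*(-7/15))*10 = (-4 - 749/235)*10 = -1689/235*10 = -3378/47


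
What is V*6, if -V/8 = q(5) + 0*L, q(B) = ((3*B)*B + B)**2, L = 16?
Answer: -307200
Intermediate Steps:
q(B) = (B + 3*B**2)**2 (q(B) = (3*B**2 + B)**2 = (B + 3*B**2)**2)
V = -51200 (V = -8*(5**2*(1 + 3*5)**2 + 0*16) = -8*(25*(1 + 15)**2 + 0) = -8*(25*16**2 + 0) = -8*(25*256 + 0) = -8*(6400 + 0) = -8*6400 = -51200)
V*6 = -51200*6 = -307200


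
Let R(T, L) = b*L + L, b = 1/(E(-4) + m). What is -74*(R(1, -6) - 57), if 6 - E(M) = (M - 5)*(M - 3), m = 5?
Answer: 60495/13 ≈ 4653.5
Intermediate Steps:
E(M) = 6 - (-5 + M)*(-3 + M) (E(M) = 6 - (M - 5)*(M - 3) = 6 - (-5 + M)*(-3 + M))
b = -1/52 (b = 1/((-9 - 1*(-4)² + 8*(-4)) + 5) = 1/((-9 - 1*16 - 32) + 5) = 1/((-9 - 16 - 32) + 5) = 1/(-57 + 5) = 1/(-52) = -1/52 ≈ -0.019231)
R(T, L) = 51*L/52 (R(T, L) = -L/52 + L = 51*L/52)
-74*(R(1, -6) - 57) = -74*((51/52)*(-6) - 57) = -74*(-153/26 - 57) = -74*(-1635/26) = 60495/13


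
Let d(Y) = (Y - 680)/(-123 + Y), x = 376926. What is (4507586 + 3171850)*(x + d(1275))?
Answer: 277879973770691/96 ≈ 2.8946e+12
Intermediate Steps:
d(Y) = (-680 + Y)/(-123 + Y)
(4507586 + 3171850)*(x + d(1275)) = (4507586 + 3171850)*(376926 + (-680 + 1275)/(-123 + 1275)) = 7679436*(376926 + 595/1152) = 7679436*(434219347/1152) = 277879973770691/96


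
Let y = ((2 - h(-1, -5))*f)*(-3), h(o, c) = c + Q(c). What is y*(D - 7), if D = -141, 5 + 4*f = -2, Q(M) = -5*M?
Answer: 13986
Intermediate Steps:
h(o, c) = -4*c (h(o, c) = c - 5*c = -4*c)
f = -7/4 (f = -5/4 + (1/4)*(-2) = -5/4 - 1/2 = -7/4 ≈ -1.7500)
y = -189/2 (y = ((2 - (-4)*(-5))*(-7/4))*(-3) = ((2 - 1*20)*(-7/4))*(-3) = ((2 - 20)*(-7/4))*(-3) = -18*(-7/4)*(-3) = (63/2)*(-3) = -189/2 ≈ -94.500)
y*(D - 7) = -189*(-141 - 7)/2 = -189/2*(-148) = 13986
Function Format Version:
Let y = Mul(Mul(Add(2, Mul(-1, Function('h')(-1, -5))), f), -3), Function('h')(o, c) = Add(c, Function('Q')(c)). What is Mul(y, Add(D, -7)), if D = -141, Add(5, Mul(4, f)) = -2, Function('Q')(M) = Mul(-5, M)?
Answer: 13986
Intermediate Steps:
Function('h')(o, c) = Mul(-4, c) (Function('h')(o, c) = Add(c, Mul(-5, c)) = Mul(-4, c))
f = Rational(-7, 4) (f = Add(Rational(-5, 4), Mul(Rational(1, 4), -2)) = Add(Rational(-5, 4), Rational(-1, 2)) = Rational(-7, 4) ≈ -1.7500)
y = Rational(-189, 2) (y = Mul(Mul(Add(2, Mul(-1, Mul(-4, -5))), Rational(-7, 4)), -3) = Mul(Mul(Add(2, Mul(-1, 20)), Rational(-7, 4)), -3) = Mul(Mul(Add(2, -20), Rational(-7, 4)), -3) = Mul(Mul(-18, Rational(-7, 4)), -3) = Mul(Rational(63, 2), -3) = Rational(-189, 2) ≈ -94.500)
Mul(y, Add(D, -7)) = Mul(Rational(-189, 2), Add(-141, -7)) = Mul(Rational(-189, 2), -148) = 13986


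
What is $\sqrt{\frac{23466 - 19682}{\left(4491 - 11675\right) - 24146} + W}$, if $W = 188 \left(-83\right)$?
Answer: $\frac{2 i \sqrt{957282479270}}{15665} \approx 124.92 i$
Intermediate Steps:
$W = -15604$
$\sqrt{\frac{23466 - 19682}{\left(4491 - 11675\right) - 24146} + W} = \sqrt{\frac{23466 - 19682}{\left(4491 - 11675\right) - 24146} - 15604} = \sqrt{\frac{3784}{\left(4491 - 11675\right) - 24146} - 15604} = \sqrt{\frac{3784}{-7184 - 24146} - 15604} = \sqrt{\frac{3784}{-31330} - 15604} = \sqrt{3784 \left(- \frac{1}{31330}\right) - 15604} = \sqrt{- \frac{1892}{15665} - 15604} = \sqrt{- \frac{244438552}{15665}} = \frac{2 i \sqrt{957282479270}}{15665}$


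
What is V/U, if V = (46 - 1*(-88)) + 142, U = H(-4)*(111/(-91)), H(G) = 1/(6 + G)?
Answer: -16744/37 ≈ -452.54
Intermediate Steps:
U = -111/182 (U = (111/(-91))/(6 - 4) = (111*(-1/91))/2 = (1/2)*(-111/91) = -111/182 ≈ -0.60989)
V = 276 (V = (46 + 88) + 142 = 134 + 142 = 276)
V/U = 276/(-111/182) = 276*(-182/111) = -16744/37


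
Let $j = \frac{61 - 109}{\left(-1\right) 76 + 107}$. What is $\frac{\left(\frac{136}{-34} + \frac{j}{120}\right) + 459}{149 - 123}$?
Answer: $\frac{70523}{4030} \approx 17.5$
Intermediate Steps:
$j = - \frac{48}{31}$ ($j = - \frac{48}{-76 + 107} = - \frac{48}{31} \approx -1.5484$)
$\frac{\left(\frac{136}{-34} + \frac{j}{120}\right) + 459}{149 - 123} = \frac{\left(\frac{136}{-34} - \frac{48}{31 \cdot 120}\right) + 459}{149 - 123} = \frac{\left(136 \left(- \frac{1}{34}\right) - \frac{2}{155}\right) + 459}{26} = \left(\left(-4 - \frac{2}{155}\right) + 459\right) \frac{1}{26} = \left(- \frac{622}{155} + 459\right) \frac{1}{26} = \frac{70523}{155} \cdot \frac{1}{26} = \frac{70523}{4030}$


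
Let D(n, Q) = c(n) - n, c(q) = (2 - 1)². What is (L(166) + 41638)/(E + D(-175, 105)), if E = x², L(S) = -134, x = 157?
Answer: 41504/24825 ≈ 1.6719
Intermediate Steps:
c(q) = 1 (c(q) = 1² = 1)
E = 24649 (E = 157² = 24649)
D(n, Q) = 1 - n
(L(166) + 41638)/(E + D(-175, 105)) = (-134 + 41638)/(24649 + (1 - 1*(-175))) = 41504/(24649 + (1 + 175)) = 41504/(24649 + 176) = 41504/24825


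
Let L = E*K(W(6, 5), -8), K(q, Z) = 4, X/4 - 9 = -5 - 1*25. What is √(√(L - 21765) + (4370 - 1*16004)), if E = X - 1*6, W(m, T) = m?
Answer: √(-11634 + 5*I*√885) ≈ 0.6895 + 107.86*I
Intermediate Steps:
X = -84 (X = 36 + 4*(-5 - 1*25) = 36 + 4*(-5 - 25) = 36 + 4*(-30) = 36 - 120 = -84)
E = -90 (E = -84 - 1*6 = -84 - 6 = -90)
L = -360 (L = -90*4 = -360)
√(√(L - 21765) + (4370 - 1*16004)) = √(√(-360 - 21765) + (4370 - 1*16004)) = √(√(-22125) + (4370 - 16004)) = √(5*I*√885 - 11634) = √(-11634 + 5*I*√885)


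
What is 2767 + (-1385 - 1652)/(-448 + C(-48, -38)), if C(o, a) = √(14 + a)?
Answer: 69596869/25091 + 3037*I*√6/100364 ≈ 2773.8 + 0.074121*I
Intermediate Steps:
2767 + (-1385 - 1652)/(-448 + C(-48, -38)) = 2767 + (-1385 - 1652)/(-448 + √(14 - 38)) = 2767 - 3037/(-448 + √(-24)) = 2767 - 3037/(-448 + 2*I*√6)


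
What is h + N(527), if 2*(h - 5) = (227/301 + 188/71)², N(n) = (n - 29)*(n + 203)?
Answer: 332081569791715/913439282 ≈ 3.6355e+5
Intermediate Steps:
N(n) = (-29 + n)*(203 + n)
h = 9853213435/913439282 (h = 5 + (227/301 + 188/71)²/2 = 5 + (72705/21371)²/2 = 5 + (½)*(5286017025/456719641) = 5 + 5286017025/913439282 = 9853213435/913439282 ≈ 10.787)
h + N(527) = 9853213435/913439282 + (-5887 + 527² + 174*527) = 9853213435/913439282 + (-5887 + 277729 + 91698) = 9853213435/913439282 + 363540 = 332081569791715/913439282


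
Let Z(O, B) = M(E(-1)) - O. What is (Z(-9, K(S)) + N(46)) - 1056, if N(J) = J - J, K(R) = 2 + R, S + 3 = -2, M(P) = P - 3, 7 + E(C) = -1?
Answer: -1058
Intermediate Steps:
E(C) = -8 (E(C) = -7 - 1 = -8)
M(P) = -3 + P
S = -5 (S = -3 - 2 = -5)
Z(O, B) = -11 - O (Z(O, B) = (-3 - 8) - O = -11 - O)
N(J) = 0
(Z(-9, K(S)) + N(46)) - 1056 = ((-11 - 1*(-9)) + 0) - 1056 = ((-11 + 9) + 0) - 1056 = (-2 + 0) - 1056 = -2 - 1056 = -1058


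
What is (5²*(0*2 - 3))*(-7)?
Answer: 525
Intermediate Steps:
(5²*(0*2 - 3))*(-7) = (25*(0 - 3))*(-7) = (25*(-3))*(-7) = -75*(-7) = 525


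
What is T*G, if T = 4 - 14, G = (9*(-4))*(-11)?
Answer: -3960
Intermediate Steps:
G = 396 (G = -36*(-11) = 396)
T = -10
T*G = -10*396 = -3960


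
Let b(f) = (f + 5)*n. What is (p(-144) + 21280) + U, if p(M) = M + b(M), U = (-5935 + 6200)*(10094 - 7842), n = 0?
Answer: 617916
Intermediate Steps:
U = 596780 (U = 265*2252 = 596780)
b(f) = 0 (b(f) = (f + 5)*0 = (5 + f)*0 = 0)
p(M) = M (p(M) = M + 0 = M)
(p(-144) + 21280) + U = (-144 + 21280) + 596780 = 21136 + 596780 = 617916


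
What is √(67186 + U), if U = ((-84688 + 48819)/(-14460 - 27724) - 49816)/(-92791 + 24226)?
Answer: √12745162288134037326/13773076 ≈ 259.20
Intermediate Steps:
U = 20013355/27546152 (U = (-35869/(-42184) - 49816)/(-68565) = (-35869*(-1/42184) - 49816)*(-1/68565) = (35869/42184 - 49816)*(-1/68565) = -2101402275/42184*(-1/68565) = 20013355/27546152 ≈ 0.72654)
√(67186 + U) = √(67186 + 20013355/27546152) = √(1850735781627/27546152) = √12745162288134037326/13773076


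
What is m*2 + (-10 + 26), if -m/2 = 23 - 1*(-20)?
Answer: -156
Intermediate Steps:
m = -86 (m = -2*(23 - 1*(-20)) = -2*(23 + 20) = -2*43 = -86)
m*2 + (-10 + 26) = -86*2 + (-10 + 26) = -172 + 16 = -156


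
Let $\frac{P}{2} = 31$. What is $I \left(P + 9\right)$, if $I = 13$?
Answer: $923$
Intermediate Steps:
$P = 62$ ($P = 2 \cdot 31 = 62$)
$I \left(P + 9\right) = 13 \left(62 + 9\right) = 13 \cdot 71 = 923$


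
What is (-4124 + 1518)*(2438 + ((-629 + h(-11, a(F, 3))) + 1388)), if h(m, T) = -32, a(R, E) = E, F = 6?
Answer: -8247990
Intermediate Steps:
(-4124 + 1518)*(2438 + ((-629 + h(-11, a(F, 3))) + 1388)) = (-4124 + 1518)*(2438 + ((-629 - 32) + 1388)) = -2606*(2438 + (-661 + 1388)) = -2606*(2438 + 727) = -2606*3165 = -8247990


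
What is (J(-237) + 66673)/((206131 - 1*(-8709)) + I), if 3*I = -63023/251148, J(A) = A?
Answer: 50055805584/161869845937 ≈ 0.30924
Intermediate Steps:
I = -63023/753444 (I = (-63023/251148)/3 = (-63023*1/251148)/3 = (⅓)*(-63023/251148) = -63023/753444 ≈ -0.083647)
(J(-237) + 66673)/((206131 - 1*(-8709)) + I) = (-237 + 66673)/((206131 - 1*(-8709)) - 63023/753444) = 66436/((206131 + 8709) - 63023/753444) = 66436/(214840 - 63023/753444) = 66436/(161869845937/753444) = 66436*(753444/161869845937) = 50055805584/161869845937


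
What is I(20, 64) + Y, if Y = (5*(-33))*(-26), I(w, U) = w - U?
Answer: 4246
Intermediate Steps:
Y = 4290 (Y = -165*(-26) = 4290)
I(20, 64) + Y = (20 - 1*64) + 4290 = (20 - 64) + 4290 = -44 + 4290 = 4246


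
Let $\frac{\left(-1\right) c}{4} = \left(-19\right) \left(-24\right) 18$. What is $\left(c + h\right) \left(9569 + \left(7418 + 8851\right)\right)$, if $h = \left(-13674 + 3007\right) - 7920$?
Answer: $-1328564122$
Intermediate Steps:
$h = -18587$ ($h = -10667 - 7920 = -18587$)
$c = -32832$ ($c = - 4 \left(-19\right) \left(-24\right) 18 = - 4 \cdot 456 \cdot 18 = \left(-4\right) 8208 = -32832$)
$\left(c + h\right) \left(9569 + \left(7418 + 8851\right)\right) = \left(-32832 - 18587\right) \left(9569 + \left(7418 + 8851\right)\right) = - 51419 \left(9569 + 16269\right) = \left(-51419\right) 25838 = -1328564122$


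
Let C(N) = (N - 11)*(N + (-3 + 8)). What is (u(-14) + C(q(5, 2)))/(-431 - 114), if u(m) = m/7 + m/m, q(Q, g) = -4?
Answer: 16/545 ≈ 0.029358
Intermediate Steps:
C(N) = (-11 + N)*(5 + N) (C(N) = (-11 + N)*(N + 5) = (-11 + N)*(5 + N))
u(m) = 1 + m/7 (u(m) = m*(⅐) + 1 = m/7 + 1 = 1 + m/7)
(u(-14) + C(q(5, 2)))/(-431 - 114) = ((1 + (⅐)*(-14)) + (-55 + (-4)² - 6*(-4)))/(-431 - 114) = ((1 - 2) + (-55 + 16 + 24))/(-545) = (-1 - 15)*(-1/545) = -16*(-1/545) = 16/545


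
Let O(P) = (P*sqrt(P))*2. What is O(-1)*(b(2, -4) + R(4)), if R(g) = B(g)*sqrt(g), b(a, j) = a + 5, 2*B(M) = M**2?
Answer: -46*I ≈ -46.0*I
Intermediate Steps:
B(M) = M**2/2
b(a, j) = 5 + a
O(P) = 2*P**(3/2) (O(P) = P**(3/2)*2 = 2*P**(3/2))
R(g) = g**(5/2)/2 (R(g) = (g**2/2)*sqrt(g) = g**(5/2)/2)
O(-1)*(b(2, -4) + R(4)) = (2*(-1)**(3/2))*((5 + 2) + 4**(5/2)/2) = (2*(-I))*(7 + (1/2)*32) = (-2*I)*(7 + 16) = -2*I*23 = -46*I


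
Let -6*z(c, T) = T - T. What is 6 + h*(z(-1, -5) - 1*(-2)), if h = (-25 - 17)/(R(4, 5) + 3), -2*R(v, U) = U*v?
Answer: 18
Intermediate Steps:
R(v, U) = -U*v/2
z(c, T) = 0 (z(c, T) = -(T - T)/6 = -1/6*0 = 0)
h = 6 (h = (-25 - 17)/(-1/2*5*4 + 3) = -42/(-10 + 3) = -42/(-7) = -42*(-1/7) = 6)
6 + h*(z(-1, -5) - 1*(-2)) = 6 + 6*(0 - 1*(-2)) = 6 + 6*(0 + 2) = 6 + 6*2 = 6 + 12 = 18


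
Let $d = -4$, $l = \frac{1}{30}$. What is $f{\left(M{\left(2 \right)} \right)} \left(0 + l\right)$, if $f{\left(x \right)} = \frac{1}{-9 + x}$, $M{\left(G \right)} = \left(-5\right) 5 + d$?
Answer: $- \frac{1}{1140} \approx -0.00087719$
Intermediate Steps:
$l = \frac{1}{30} \approx 0.033333$
$M{\left(G \right)} = -29$ ($M{\left(G \right)} = \left(-5\right) 5 - 4 = -25 - 4 = -29$)
$f{\left(M{\left(2 \right)} \right)} \left(0 + l\right) = \frac{0 + \frac{1}{30}}{-9 - 29} = \frac{1}{-38} \cdot \frac{1}{30} = \left(- \frac{1}{38}\right) \frac{1}{30} = - \frac{1}{1140}$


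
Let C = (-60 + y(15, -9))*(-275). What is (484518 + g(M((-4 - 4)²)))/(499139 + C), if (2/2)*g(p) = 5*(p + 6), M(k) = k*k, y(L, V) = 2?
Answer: 505028/515089 ≈ 0.98047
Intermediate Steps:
M(k) = k²
g(p) = 30 + 5*p (g(p) = 5*(p + 6) = 5*(6 + p) = 30 + 5*p)
C = 15950 (C = (-60 + 2)*(-275) = -58*(-275) = 15950)
(484518 + g(M((-4 - 4)²)))/(499139 + C) = (484518 + (30 + 5*((-4 - 4)²)²))/(499139 + 15950) = (484518 + (30 + 5*((-8)²)²))/515089 = (484518 + (30 + 5*64²))*(1/515089) = (484518 + (30 + 5*4096))*(1/515089) = (484518 + (30 + 20480))*(1/515089) = (484518 + 20510)*(1/515089) = 505028*(1/515089) = 505028/515089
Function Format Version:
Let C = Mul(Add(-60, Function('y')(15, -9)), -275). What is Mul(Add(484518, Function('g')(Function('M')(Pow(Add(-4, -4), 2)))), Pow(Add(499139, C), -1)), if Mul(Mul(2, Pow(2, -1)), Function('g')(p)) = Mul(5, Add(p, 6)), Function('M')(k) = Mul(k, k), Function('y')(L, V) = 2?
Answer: Rational(505028, 515089) ≈ 0.98047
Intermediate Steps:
Function('M')(k) = Pow(k, 2)
Function('g')(p) = Add(30, Mul(5, p)) (Function('g')(p) = Mul(5, Add(p, 6)) = Mul(5, Add(6, p)) = Add(30, Mul(5, p)))
C = 15950 (C = Mul(Add(-60, 2), -275) = Mul(-58, -275) = 15950)
Mul(Add(484518, Function('g')(Function('M')(Pow(Add(-4, -4), 2)))), Pow(Add(499139, C), -1)) = Mul(Add(484518, Add(30, Mul(5, Pow(Pow(Add(-4, -4), 2), 2)))), Pow(Add(499139, 15950), -1)) = Mul(Add(484518, Add(30, Mul(5, Pow(Pow(-8, 2), 2)))), Pow(515089, -1)) = Mul(Add(484518, Add(30, Mul(5, Pow(64, 2)))), Rational(1, 515089)) = Mul(Add(484518, Add(30, Mul(5, 4096))), Rational(1, 515089)) = Mul(Add(484518, Add(30, 20480)), Rational(1, 515089)) = Mul(Add(484518, 20510), Rational(1, 515089)) = Mul(505028, Rational(1, 515089)) = Rational(505028, 515089)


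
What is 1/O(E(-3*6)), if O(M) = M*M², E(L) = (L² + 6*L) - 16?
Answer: 1/8000000 ≈ 1.2500e-7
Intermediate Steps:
E(L) = -16 + L² + 6*L
O(M) = M³
1/O(E(-3*6)) = 1/((-16 + (-3*6)² + 6*(-3*6))³) = 1/((-16 + (-18)² + 6*(-18))³) = 1/((-16 + 324 - 108)³) = 1/(200³) = 1/8000000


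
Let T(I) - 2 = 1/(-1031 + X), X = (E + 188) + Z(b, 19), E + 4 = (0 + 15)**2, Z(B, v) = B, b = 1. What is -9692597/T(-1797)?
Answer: -6019102737/1241 ≈ -4.8502e+6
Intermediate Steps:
E = 221 (E = -4 + (0 + 15)**2 = -4 + 15**2 = -4 + 225 = 221)
X = 410 (X = (221 + 188) + 1 = 409 + 1 = 410)
T(I) = 1241/621 (T(I) = 2 + 1/(-1031 + 410) = 2 + 1/(-621) = 2 - 1/621 = 1241/621)
-9692597/T(-1797) = -9692597/1241/621 = -9692597*621/1241 = -6019102737/1241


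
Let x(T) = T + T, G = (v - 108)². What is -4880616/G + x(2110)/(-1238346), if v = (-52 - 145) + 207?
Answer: -755491478752/1486634373 ≈ -508.19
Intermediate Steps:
v = 10 (v = -197 + 207 = 10)
G = 9604 (G = (10 - 108)² = (-98)² = 9604)
x(T) = 2*T
-4880616/G + x(2110)/(-1238346) = -4880616/9604 + (2*2110)/(-1238346) = -4880616*1/9604 + 4220*(-1/1238346) = -1220154/2401 - 2110/619173 = -755491478752/1486634373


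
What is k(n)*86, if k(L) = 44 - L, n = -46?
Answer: 7740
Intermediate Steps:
k(n)*86 = (44 - 1*(-46))*86 = (44 + 46)*86 = 90*86 = 7740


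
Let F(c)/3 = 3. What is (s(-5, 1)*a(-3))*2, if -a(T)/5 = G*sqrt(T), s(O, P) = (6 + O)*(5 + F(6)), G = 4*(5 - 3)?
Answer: -1120*I*sqrt(3) ≈ -1939.9*I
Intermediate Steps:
F(c) = 9 (F(c) = 3*3 = 9)
G = 8 (G = 4*2 = 8)
s(O, P) = 84 + 14*O (s(O, P) = (6 + O)*(5 + 9) = (6 + O)*14 = 84 + 14*O)
a(T) = -40*sqrt(T)
(s(-5, 1)*a(-3))*2 = ((84 + 14*(-5))*(-40*I*sqrt(3)))*2 = ((84 - 70)*(-40*I*sqrt(3)))*2 = (14*(-40*I*sqrt(3)))*2 = -560*I*sqrt(3)*2 = -1120*I*sqrt(3)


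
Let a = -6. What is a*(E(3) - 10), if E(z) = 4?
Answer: 36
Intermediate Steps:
a*(E(3) - 10) = -6*(4 - 10) = -6*(-6) = 36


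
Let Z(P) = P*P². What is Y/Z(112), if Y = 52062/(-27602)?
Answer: -26031/19389411328 ≈ -1.3425e-6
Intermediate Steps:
Z(P) = P³
Y = -26031/13801 (Y = 52062*(-1/27602) = -26031/13801 ≈ -1.8862)
Y/Z(112) = -26031/(13801*(112³)) = -26031/13801/1404928 = -26031/13801*1/1404928 = -26031/19389411328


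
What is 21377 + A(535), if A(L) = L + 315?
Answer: 22227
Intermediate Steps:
A(L) = 315 + L
21377 + A(535) = 21377 + (315 + 535) = 21377 + 850 = 22227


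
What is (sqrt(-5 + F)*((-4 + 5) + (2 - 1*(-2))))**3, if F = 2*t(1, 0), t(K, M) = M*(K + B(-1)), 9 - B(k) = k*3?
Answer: -625*I*sqrt(5) ≈ -1397.5*I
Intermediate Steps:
B(k) = 9 - 3*k (B(k) = 9 - k*3 = 9 - 3*k)
t(K, M) = M*(12 + K) (t(K, M) = M*(K + (9 - 3*(-1))) = M*(K + (9 + 3)) = M*(K + 12) = M*(12 + K))
F = 0 (F = 2*(0*(12 + 1)) = 2*(0*13) = 2*0 = 0)
(sqrt(-5 + F)*((-4 + 5) + (2 - 1*(-2))))**3 = (sqrt(-5 + 0)*((-4 + 5) + (2 - 1*(-2))))**3 = (sqrt(-5)*(1 + (2 + 2)))**3 = ((I*sqrt(5))*(1 + 4))**3 = ((I*sqrt(5))*5)**3 = (5*I*sqrt(5))**3 = -625*I*sqrt(5)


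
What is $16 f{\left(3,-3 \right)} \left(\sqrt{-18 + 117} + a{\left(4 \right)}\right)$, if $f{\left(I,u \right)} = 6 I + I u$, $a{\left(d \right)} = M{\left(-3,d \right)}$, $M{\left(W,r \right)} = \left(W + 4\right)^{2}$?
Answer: $144 + 432 \sqrt{11} \approx 1576.8$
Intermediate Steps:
$M{\left(W,r \right)} = \left(4 + W\right)^{2}$
$a{\left(d \right)} = 1$ ($a{\left(d \right)} = \left(4 - 3\right)^{2} = 1^{2} = 1$)
$16 f{\left(3,-3 \right)} \left(\sqrt{-18 + 117} + a{\left(4 \right)}\right) = 16 \cdot 3 \left(6 - 3\right) \left(\sqrt{-18 + 117} + 1\right) = 16 \cdot 3 \cdot 3 \left(\sqrt{99} + 1\right) = 16 \cdot 9 \left(3 \sqrt{11} + 1\right) = 144 \left(1 + 3 \sqrt{11}\right) = 144 + 432 \sqrt{11}$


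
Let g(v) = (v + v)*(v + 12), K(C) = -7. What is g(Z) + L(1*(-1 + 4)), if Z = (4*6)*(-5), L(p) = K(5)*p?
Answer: 25899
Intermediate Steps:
L(p) = -7*p
Z = -120 (Z = 24*(-5) = -120)
g(v) = 2*v*(12 + v) (g(v) = (2*v)*(12 + v) = 2*v*(12 + v))
g(Z) + L(1*(-1 + 4)) = 2*(-120)*(12 - 120) - 7*(-1 + 4) = 2*(-120)*(-108) - 7*3 = 25920 - 7*3 = 25920 - 21 = 25899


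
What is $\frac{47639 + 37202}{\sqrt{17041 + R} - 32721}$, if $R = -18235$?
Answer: $- \frac{925360787}{356888345} - \frac{84841 i \sqrt{1194}}{1070665035} \approx -2.5929 - 0.0027381 i$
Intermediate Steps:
$\frac{47639 + 37202}{\sqrt{17041 + R} - 32721} = \frac{47639 + 37202}{\sqrt{17041 - 18235} - 32721} = \frac{84841}{\sqrt{-1194} - 32721} = \frac{84841}{i \sqrt{1194} - 32721} = \frac{84841}{-32721 + i \sqrt{1194}}$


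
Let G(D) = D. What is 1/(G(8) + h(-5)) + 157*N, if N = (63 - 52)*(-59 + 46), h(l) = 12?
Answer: -449019/20 ≈ -22451.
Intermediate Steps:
N = -143 (N = 11*(-13) = -143)
1/(G(8) + h(-5)) + 157*N = 1/(8 + 12) + 157*(-143) = 1/20 - 22451 = -449019/20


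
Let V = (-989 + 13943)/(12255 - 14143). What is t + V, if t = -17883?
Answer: -16888029/944 ≈ -17890.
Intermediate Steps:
V = -6477/944 (V = 12954/(-1888) = 12954*(-1/1888) = -6477/944 ≈ -6.8612)
t + V = -17883 - 6477/944 = -16888029/944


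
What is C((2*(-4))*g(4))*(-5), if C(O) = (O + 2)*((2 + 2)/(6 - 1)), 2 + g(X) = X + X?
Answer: 184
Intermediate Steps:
g(X) = -2 + 2*X (g(X) = -2 + (X + X) = -2 + 2*X)
C(O) = 8/5 + 4*O/5 (C(O) = (2 + O)*(4/5) = 8/5 + 4*O/5)
C((2*(-4))*g(4))*(-5) = (8/5 + 4*((2*(-4))*(-2 + 2*4))/5)*(-5) = (8/5 + 4*(-8*(-2 + 8))/5)*(-5) = (8/5 + 4*(-8*6)/5)*(-5) = (8/5 + (4/5)*(-48))*(-5) = (8/5 - 192/5)*(-5) = -184/5*(-5) = 184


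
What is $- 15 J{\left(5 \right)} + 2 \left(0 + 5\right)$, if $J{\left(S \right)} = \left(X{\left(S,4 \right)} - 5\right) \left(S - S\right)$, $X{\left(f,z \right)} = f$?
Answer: $10$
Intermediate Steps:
$J{\left(S \right)} = 0$ ($J{\left(S \right)} = \left(S - 5\right) \left(S - S\right) = \left(-5 + S\right) 0 = 0$)
$- 15 J{\left(5 \right)} + 2 \left(0 + 5\right) = \left(-15\right) 0 + 2 \left(0 + 5\right) = 0 + 2 \cdot 5 = 0 + 10 = 10$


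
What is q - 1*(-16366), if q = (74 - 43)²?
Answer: 17327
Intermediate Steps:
q = 961 (q = 31² = 961)
q - 1*(-16366) = 961 - 1*(-16366) = 961 + 16366 = 17327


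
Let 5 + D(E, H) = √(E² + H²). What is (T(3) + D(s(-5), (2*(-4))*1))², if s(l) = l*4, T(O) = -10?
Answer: 689 - 120*√29 ≈ 42.780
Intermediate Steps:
s(l) = 4*l
D(E, H) = -5 + √(E² + H²)
(T(3) + D(s(-5), (2*(-4))*1))² = (-10 + (-5 + √((4*(-5))² + ((2*(-4))*1)²)))² = (-10 + (-5 + √((-20)² + (-8*1)²)))² = (-10 + (-5 + √(400 + (-8)²)))² = (-10 + (-5 + √(400 + 64)))² = (-10 + (-5 + √464))² = (-10 + (-5 + 4*√29))² = (-15 + 4*√29)²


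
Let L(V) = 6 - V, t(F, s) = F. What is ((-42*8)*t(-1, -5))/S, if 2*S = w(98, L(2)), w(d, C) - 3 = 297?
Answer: 56/25 ≈ 2.2400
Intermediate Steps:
w(d, C) = 300 (w(d, C) = 3 + 297 = 300)
S = 150 (S = (1/2)*300 = 150)
((-42*8)*t(-1, -5))/S = (-42*8*(-1))/150 = -336*(-1)*(1/150) = 336*(1/150) = 56/25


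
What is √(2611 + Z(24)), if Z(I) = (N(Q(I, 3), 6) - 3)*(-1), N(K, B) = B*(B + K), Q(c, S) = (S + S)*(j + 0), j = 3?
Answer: √2470 ≈ 49.699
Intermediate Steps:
Q(c, S) = 6*S (Q(c, S) = (S + S)*(3 + 0) = (2*S)*3 = 6*S)
Z(I) = -141 (Z(I) = (6*(6 + 6*3) - 3)*(-1) = (6*(6 + 18) - 3)*(-1) = (6*24 - 3)*(-1) = (144 - 3)*(-1) = 141*(-1) = -141)
√(2611 + Z(24)) = √(2611 - 141) = √2470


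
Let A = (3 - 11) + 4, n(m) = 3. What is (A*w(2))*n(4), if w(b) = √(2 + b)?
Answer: -24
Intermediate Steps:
A = -4 (A = -8 + 4 = -4)
(A*w(2))*n(4) = -4*√(2 + 2)*3 = -4*√4*3 = -4*2*3 = -8*3 = -24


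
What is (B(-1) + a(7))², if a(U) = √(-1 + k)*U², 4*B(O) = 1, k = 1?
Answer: 1/16 ≈ 0.062500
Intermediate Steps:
B(O) = ¼ (B(O) = (¼)*1 = ¼)
a(U) = 0 (a(U) = √(-1 + 1)*U² = √0*U² = 0*U² = 0)
(B(-1) + a(7))² = (¼ + 0)² = (¼)² = 1/16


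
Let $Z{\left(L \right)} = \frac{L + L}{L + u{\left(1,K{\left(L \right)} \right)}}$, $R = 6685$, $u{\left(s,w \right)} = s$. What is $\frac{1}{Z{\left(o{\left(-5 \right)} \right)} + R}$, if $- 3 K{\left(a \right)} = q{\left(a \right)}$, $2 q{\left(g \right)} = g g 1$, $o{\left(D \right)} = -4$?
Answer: $\frac{3}{20063} \approx 0.00014953$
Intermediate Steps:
$q{\left(g \right)} = \frac{g^{2}}{2}$ ($q{\left(g \right)} = \frac{g g 1}{2} = \frac{g^{2} \cdot 1}{2} = \frac{g^{2}}{2}$)
$K{\left(a \right)} = - \frac{a^{2}}{6}$ ($K{\left(a \right)} = - \frac{\frac{1}{2} a^{2}}{3} = - \frac{a^{2}}{6}$)
$Z{\left(L \right)} = \frac{2 L}{1 + L}$ ($Z{\left(L \right)} = \frac{L + L}{L + 1} = \frac{2 L}{1 + L}$)
$\frac{1}{Z{\left(o{\left(-5 \right)} \right)} + R} = \frac{1}{2 \left(-4\right) \frac{1}{1 - 4} + 6685} = \frac{1}{2 \left(-4\right) \frac{1}{-3} + 6685} = \frac{1}{2 \left(-4\right) \left(- \frac{1}{3}\right) + 6685} = \frac{1}{\frac{8}{3} + 6685} = \frac{1}{\frac{20063}{3}} = \frac{3}{20063}$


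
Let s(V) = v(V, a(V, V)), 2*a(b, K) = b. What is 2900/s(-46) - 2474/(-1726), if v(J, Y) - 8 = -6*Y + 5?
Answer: 2689487/130313 ≈ 20.639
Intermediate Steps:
a(b, K) = b/2
v(J, Y) = 13 - 6*Y (v(J, Y) = 8 + (-6*Y + 5) = 8 + (5 - 6*Y) = 13 - 6*Y)
s(V) = 13 - 3*V
2900/s(-46) - 2474/(-1726) = 2900/(13 - 3*(-46)) - 2474/(-1726) = 2900/(13 + 138) - 2474*(-1/1726) = 2900/151 + 1237/863 = 2689487/130313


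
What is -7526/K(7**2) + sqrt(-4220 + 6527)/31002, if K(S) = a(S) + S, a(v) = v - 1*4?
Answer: -3763/47 + sqrt(2307)/31002 ≈ -80.062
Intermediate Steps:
a(v) = -4 + v (a(v) = v - 4 = -4 + v)
K(S) = -4 + 2*S (K(S) = (-4 + S) + S = -4 + 2*S)
-7526/K(7**2) + sqrt(-4220 + 6527)/31002 = -7526/(-4 + 2*7**2) + sqrt(-4220 + 6527)/31002 = -7526/(-4 + 2*49) + sqrt(2307)*(1/31002) = -7526/(-4 + 98) + sqrt(2307)/31002 = -7526/94 + sqrt(2307)/31002 = -7526*1/94 + sqrt(2307)/31002 = -3763/47 + sqrt(2307)/31002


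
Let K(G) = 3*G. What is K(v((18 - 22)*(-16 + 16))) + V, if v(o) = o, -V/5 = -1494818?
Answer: 7474090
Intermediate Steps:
V = 7474090 (V = -5*(-1494818) = 7474090)
K(v((18 - 22)*(-16 + 16))) + V = 3*((18 - 22)*(-16 + 16)) + 7474090 = 3*(-4*0) + 7474090 = 3*0 + 7474090 = 0 + 7474090 = 7474090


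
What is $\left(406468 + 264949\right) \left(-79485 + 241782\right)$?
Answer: $108968964849$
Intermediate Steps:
$\left(406468 + 264949\right) \left(-79485 + 241782\right) = 671417 \cdot 162297 = 108968964849$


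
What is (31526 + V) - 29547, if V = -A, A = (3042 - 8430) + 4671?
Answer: 2696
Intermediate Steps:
A = -717 (A = -5388 + 4671 = -717)
V = 717 (V = -1*(-717) = 717)
(31526 + V) - 29547 = (31526 + 717) - 29547 = 32243 - 29547 = 2696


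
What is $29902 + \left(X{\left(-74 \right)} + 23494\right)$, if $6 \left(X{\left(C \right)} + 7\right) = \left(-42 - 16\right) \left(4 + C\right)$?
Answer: $\frac{162197}{3} \approx 54066.0$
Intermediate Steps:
$X{\left(C \right)} = - \frac{137}{3} - \frac{29 C}{3}$ ($X{\left(C \right)} = -7 + \frac{\left(-42 - 16\right) \left(4 + C\right)}{6} = -7 + \frac{\left(-58\right) \left(4 + C\right)}{6} = -7 + \frac{-232 - 58 C}{6} = -7 - \left(\frac{116}{3} + \frac{29 C}{3}\right) = - \frac{137}{3} - \frac{29 C}{3}$)
$29902 + \left(X{\left(-74 \right)} + 23494\right) = 29902 + \left(\left(- \frac{137}{3} - - \frac{2146}{3}\right) + 23494\right) = 29902 + \left(\left(- \frac{137}{3} + \frac{2146}{3}\right) + 23494\right) = 29902 + \left(\frac{2009}{3} + 23494\right) = 29902 + \frac{72491}{3} = \frac{162197}{3}$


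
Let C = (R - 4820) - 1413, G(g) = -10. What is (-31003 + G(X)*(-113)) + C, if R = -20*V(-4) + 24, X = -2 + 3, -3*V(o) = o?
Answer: -108326/3 ≈ -36109.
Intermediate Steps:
V(o) = -o/3
X = 1
R = -8/3 (R = -(-20)*(-4)/3 + 24 = -20*4/3 + 24 = -80/3 + 24 = -8/3 ≈ -2.6667)
C = -18707/3 (C = (-8/3 - 4820) - 1413 = -14468/3 - 1413 = -18707/3 ≈ -6235.7)
(-31003 + G(X)*(-113)) + C = (-31003 - 10*(-113)) - 18707/3 = (-31003 + 1130) - 18707/3 = -29873 - 18707/3 = -108326/3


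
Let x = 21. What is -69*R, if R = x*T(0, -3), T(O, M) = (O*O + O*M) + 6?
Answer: -8694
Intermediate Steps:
T(O, M) = 6 + O² + M*O (T(O, M) = (O² + M*O) + 6 = 6 + O² + M*O)
R = 126 (R = 21*(6 + 0² - 3*0) = 21*(6 + 0 + 0) = 21*6 = 126)
-69*R = -69*126 = -8694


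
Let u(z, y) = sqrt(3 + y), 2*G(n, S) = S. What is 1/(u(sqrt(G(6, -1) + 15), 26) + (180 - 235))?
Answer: -55/2996 - sqrt(29)/2996 ≈ -0.020155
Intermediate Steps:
G(n, S) = S/2
1/(u(sqrt(G(6, -1) + 15), 26) + (180 - 235)) = 1/(sqrt(3 + 26) + (180 - 235)) = 1/(sqrt(29) - 55) = 1/(-55 + sqrt(29))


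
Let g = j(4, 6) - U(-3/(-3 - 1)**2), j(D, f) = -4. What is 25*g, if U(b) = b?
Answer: -1525/16 ≈ -95.313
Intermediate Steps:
g = -61/16 (g = -4 - (-3)/((-3 - 1)**2) = -4 - (-3)/((-4)**2) = -4 - (-3)/16 = -4 - 1*(-3/16) = -4 + 3/16 = -61/16 ≈ -3.8125)
25*g = 25*(-61/16) = -1525/16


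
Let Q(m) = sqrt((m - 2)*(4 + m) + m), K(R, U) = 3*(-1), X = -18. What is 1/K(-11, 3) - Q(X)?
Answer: -1/3 - sqrt(262) ≈ -16.520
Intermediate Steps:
K(R, U) = -3
Q(m) = sqrt(m + (-2 + m)*(4 + m)) (Q(m) = sqrt((-2 + m)*(4 + m) + m) = sqrt(m + (-2 + m)*(4 + m)))
1/K(-11, 3) - Q(X) = 1/(-3) - sqrt(-8 + (-18)**2 + 3*(-18)) = -1/3 - sqrt(-8 + 324 - 54) = -1/3 - sqrt(262)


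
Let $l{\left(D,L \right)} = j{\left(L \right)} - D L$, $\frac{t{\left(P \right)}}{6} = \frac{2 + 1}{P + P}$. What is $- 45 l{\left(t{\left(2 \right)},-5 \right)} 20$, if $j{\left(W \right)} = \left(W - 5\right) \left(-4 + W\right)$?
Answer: $-101250$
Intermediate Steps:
$j{\left(W \right)} = \left(-5 + W\right) \left(-4 + W\right)$
$t{\left(P \right)} = \frac{9}{P}$ ($t{\left(P \right)} = 6 \frac{2 + 1}{P + P} = 6 \frac{3}{2 P} = \frac{9}{P}$)
$l{\left(D,L \right)} = 20 + L^{2} - 9 L - D L$ ($l{\left(D,L \right)} = \left(20 + L^{2} - 9 L\right) - D L = 20 + L^{2} - 9 L - D L$)
$- 45 l{\left(t{\left(2 \right)},-5 \right)} 20 = - 45 \left(20 + \left(-5\right)^{2} - -45 - \frac{9}{2} \left(-5\right)\right) 20 = - 45 \left(20 + 25 + 45 - 9 \cdot \frac{1}{2} \left(-5\right)\right) 20 = - 45 \left(20 + 25 + 45 - \frac{9}{2} \left(-5\right)\right) 20 = - 45 \left(20 + 25 + 45 + \frac{45}{2}\right) 20 = \left(-45\right) \frac{225}{2} \cdot 20 = \left(- \frac{10125}{2}\right) 20 = -101250$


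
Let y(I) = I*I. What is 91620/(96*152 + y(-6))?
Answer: 7635/1219 ≈ 6.2633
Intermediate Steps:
y(I) = I²
91620/(96*152 + y(-6)) = 91620/(96*152 + (-6)²) = 91620/(14592 + 36) = 91620/14628 = 91620*(1/14628) = 7635/1219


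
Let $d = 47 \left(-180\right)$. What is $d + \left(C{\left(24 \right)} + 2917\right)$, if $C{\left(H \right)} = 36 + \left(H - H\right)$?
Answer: $-5507$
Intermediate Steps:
$C{\left(H \right)} = 36$ ($C{\left(H \right)} = 36 + 0 = 36$)
$d = -8460$
$d + \left(C{\left(24 \right)} + 2917\right) = -8460 + \left(36 + 2917\right) = -8460 + 2953 = -5507$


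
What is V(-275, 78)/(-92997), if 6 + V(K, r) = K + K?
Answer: 556/92997 ≈ 0.0059787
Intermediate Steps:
V(K, r) = -6 + 2*K (V(K, r) = -6 + (K + K) = -6 + 2*K)
V(-275, 78)/(-92997) = (-6 + 2*(-275))/(-92997) = (-6 - 550)*(-1/92997) = -556*(-1/92997) = 556/92997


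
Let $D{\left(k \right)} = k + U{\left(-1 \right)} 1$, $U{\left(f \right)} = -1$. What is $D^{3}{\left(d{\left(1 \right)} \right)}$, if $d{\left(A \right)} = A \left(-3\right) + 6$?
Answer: $8$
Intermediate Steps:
$d{\left(A \right)} = 6 - 3 A$ ($d{\left(A \right)} = - 3 A + 6 = 6 - 3 A$)
$D{\left(k \right)} = -1 + k$ ($D{\left(k \right)} = k - 1 = -1 + k$)
$D^{3}{\left(d{\left(1 \right)} \right)} = \left(-1 + \left(6 - 3\right)\right)^{3} = \left(-1 + 3\right)^{3} = 2^{3} = 8$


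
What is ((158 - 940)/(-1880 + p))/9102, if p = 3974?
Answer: -391/9529794 ≈ -4.1029e-5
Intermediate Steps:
((158 - 940)/(-1880 + p))/9102 = ((158 - 940)/(-1880 + 3974))/9102 = -782/2094*(1/9102) = -782*1/2094*(1/9102) = -391/1047*1/9102 = -391/9529794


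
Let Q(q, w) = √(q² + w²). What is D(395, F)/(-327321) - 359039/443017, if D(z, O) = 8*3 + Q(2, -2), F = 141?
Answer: -39177212309/48336255819 - 2*√2/327321 ≈ -0.81052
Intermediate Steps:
D(z, O) = 24 + 2*√2 (D(z, O) = 8*3 + √(2² + (-2)²) = 24 + √(4 + 4) = 24 + √8 = 24 + 2*√2)
D(395, F)/(-327321) - 359039/443017 = (24 + 2*√2)/(-327321) - 359039/443017 = (24 + 2*√2)*(-1/327321) - 359039*1/443017 = (-8/109107 - 2*√2/327321) - 359039/443017 = -39177212309/48336255819 - 2*√2/327321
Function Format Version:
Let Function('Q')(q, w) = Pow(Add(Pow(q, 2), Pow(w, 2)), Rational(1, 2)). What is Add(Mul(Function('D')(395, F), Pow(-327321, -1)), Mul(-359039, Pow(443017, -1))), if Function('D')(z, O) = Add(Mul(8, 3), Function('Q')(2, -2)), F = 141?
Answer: Add(Rational(-39177212309, 48336255819), Mul(Rational(-2, 327321), Pow(2, Rational(1, 2)))) ≈ -0.81052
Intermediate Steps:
Function('D')(z, O) = Add(24, Mul(2, Pow(2, Rational(1, 2)))) (Function('D')(z, O) = Add(Mul(8, 3), Pow(Add(Pow(2, 2), Pow(-2, 2)), Rational(1, 2))) = Add(24, Pow(Add(4, 4), Rational(1, 2))) = Add(24, Pow(8, Rational(1, 2))) = Add(24, Mul(2, Pow(2, Rational(1, 2)))))
Add(Mul(Function('D')(395, F), Pow(-327321, -1)), Mul(-359039, Pow(443017, -1))) = Add(Mul(Add(24, Mul(2, Pow(2, Rational(1, 2)))), Pow(-327321, -1)), Mul(-359039, Pow(443017, -1))) = Add(Mul(Add(24, Mul(2, Pow(2, Rational(1, 2)))), Rational(-1, 327321)), Mul(-359039, Rational(1, 443017))) = Add(Add(Rational(-8, 109107), Mul(Rational(-2, 327321), Pow(2, Rational(1, 2)))), Rational(-359039, 443017)) = Add(Rational(-39177212309, 48336255819), Mul(Rational(-2, 327321), Pow(2, Rational(1, 2))))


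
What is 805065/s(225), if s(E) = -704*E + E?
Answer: -53671/10545 ≈ -5.0897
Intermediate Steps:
s(E) = -703*E
805065/s(225) = 805065/((-703*225)) = 805065/(-158175) = 805065*(-1/158175) = -53671/10545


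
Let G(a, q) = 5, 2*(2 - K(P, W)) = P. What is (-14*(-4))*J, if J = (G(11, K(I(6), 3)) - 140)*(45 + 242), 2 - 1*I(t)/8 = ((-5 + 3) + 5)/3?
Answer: -2169720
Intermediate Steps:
I(t) = 8 (I(t) = 16 - 8*((-5 + 3) + 5)/3 = 16 - 8*(-2 + 5)/3 = 16 - 24/3 = 16 - 8*1 = 16 - 8 = 8)
K(P, W) = 2 - P/2
J = -38745 (J = (5 - 140)*(45 + 242) = -135*287 = -38745)
(-14*(-4))*J = -14*(-4)*(-38745) = 56*(-38745) = -2169720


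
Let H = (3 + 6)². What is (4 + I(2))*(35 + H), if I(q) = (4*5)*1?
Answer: 2784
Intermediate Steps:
I(q) = 20 (I(q) = 20*1 = 20)
H = 81 (H = 9² = 81)
(4 + I(2))*(35 + H) = (4 + 20)*(35 + 81) = 24*116 = 2784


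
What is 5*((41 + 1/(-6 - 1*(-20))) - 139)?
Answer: -6855/14 ≈ -489.64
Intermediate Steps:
5*((41 + 1/(-6 - 1*(-20))) - 139) = 5*((41 + 1/(-6 + 20)) - 139) = 5*((41 + 1/14) - 139) = 5*(575/14 - 139) = 5*(-1371/14) = -6855/14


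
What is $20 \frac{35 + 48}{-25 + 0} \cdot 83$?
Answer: $- \frac{27556}{5} \approx -5511.2$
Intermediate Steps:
$20 \frac{35 + 48}{-25 + 0} \cdot 83 = 20 \frac{83}{-25} \cdot 83 = 20 \cdot 83 \left(- \frac{1}{25}\right) 83 = 20 \left(- \frac{83}{25}\right) 83 = \left(- \frac{332}{5}\right) 83 = - \frac{27556}{5}$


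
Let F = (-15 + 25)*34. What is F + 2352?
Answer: 2692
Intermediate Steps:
F = 340 (F = 10*34 = 340)
F + 2352 = 340 + 2352 = 2692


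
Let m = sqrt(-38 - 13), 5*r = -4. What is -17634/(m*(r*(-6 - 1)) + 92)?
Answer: -5069775/31448 + 308595*I*sqrt(51)/31448 ≈ -161.21 + 70.078*I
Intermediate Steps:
r = -4/5 (r = (1/5)*(-4) = -4/5 ≈ -0.80000)
m = I*sqrt(51) (m = sqrt(-51) = I*sqrt(51) ≈ 7.1414*I)
-17634/(m*(r*(-6 - 1)) + 92) = -17634/((I*sqrt(51))*(-4*(-6 - 1)/5) + 92) = -17634/((I*sqrt(51))*(-4/5*(-7)) + 92) = -17634/((I*sqrt(51))*(28/5) + 92) = -17634/(28*I*sqrt(51)/5 + 92) = -17634/(92 + 28*I*sqrt(51)/5)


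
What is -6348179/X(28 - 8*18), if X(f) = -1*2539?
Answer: 6348179/2539 ≈ 2500.3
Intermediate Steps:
X(f) = -2539
-6348179/X(28 - 8*18) = -6348179/(-2539) = -6348179*(-1/2539) = 6348179/2539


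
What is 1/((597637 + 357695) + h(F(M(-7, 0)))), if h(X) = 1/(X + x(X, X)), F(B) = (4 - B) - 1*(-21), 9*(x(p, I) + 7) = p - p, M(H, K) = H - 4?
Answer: 29/27704629 ≈ 1.0468e-6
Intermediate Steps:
M(H, K) = -4 + H
x(p, I) = -7 (x(p, I) = -7 + (p - p)/9 = -7 + (⅑)*0 = -7 + 0 = -7)
F(B) = 25 - B (F(B) = (4 - B) + 21 = 25 - B)
h(X) = 1/(-7 + X) (h(X) = 1/(X - 7) = 1/(-7 + X))
1/((597637 + 357695) + h(F(M(-7, 0)))) = 1/((597637 + 357695) + 1/(-7 + (25 - (-4 - 7)))) = 1/(955332 + 1/(-7 + (25 - 1*(-11)))) = 1/(955332 + 1/(-7 + (25 + 11))) = 1/(955332 + 1/(-7 + 36)) = 1/(955332 + 1/29) = 1/(27704629/29) = 29/27704629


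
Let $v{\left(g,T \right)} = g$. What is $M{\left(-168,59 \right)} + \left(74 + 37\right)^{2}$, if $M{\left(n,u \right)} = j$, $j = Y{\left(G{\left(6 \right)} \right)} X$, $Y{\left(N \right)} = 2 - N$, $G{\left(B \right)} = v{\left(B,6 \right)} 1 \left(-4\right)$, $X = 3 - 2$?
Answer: $12347$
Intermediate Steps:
$X = 1$
$G{\left(B \right)} = - 4 B$ ($G{\left(B \right)} = B 1 \left(-4\right) = B \left(-4\right) = - 4 B$)
$j = 26$ ($j = \left(2 - \left(-4\right) 6\right) 1 = \left(2 - -24\right) 1 = \left(2 + 24\right) 1 = 26 \cdot 1 = 26$)
$M{\left(n,u \right)} = 26$
$M{\left(-168,59 \right)} + \left(74 + 37\right)^{2} = 26 + \left(74 + 37\right)^{2} = 26 + 111^{2} = 26 + 12321 = 12347$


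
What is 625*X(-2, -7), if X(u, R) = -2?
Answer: -1250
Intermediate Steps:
625*X(-2, -7) = 625*(-2) = -1250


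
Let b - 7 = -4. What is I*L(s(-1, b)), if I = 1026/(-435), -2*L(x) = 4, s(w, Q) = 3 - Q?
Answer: 684/145 ≈ 4.7172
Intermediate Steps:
b = 3 (b = 7 - 4 = 3)
L(x) = -2 (L(x) = -½*4 = -2)
I = -342/145 (I = 1026*(-1/435) = -342/145 ≈ -2.3586)
I*L(s(-1, b)) = -342/145*(-2) = 684/145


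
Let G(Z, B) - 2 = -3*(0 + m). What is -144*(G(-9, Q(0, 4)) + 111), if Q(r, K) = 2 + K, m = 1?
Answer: -15840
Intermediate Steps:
G(Z, B) = -1 (G(Z, B) = 2 - 3*(0 + 1) = 2 - 3*1 = 2 - 3 = -1)
-144*(G(-9, Q(0, 4)) + 111) = -144*(-1 + 111) = -144*110 = -15840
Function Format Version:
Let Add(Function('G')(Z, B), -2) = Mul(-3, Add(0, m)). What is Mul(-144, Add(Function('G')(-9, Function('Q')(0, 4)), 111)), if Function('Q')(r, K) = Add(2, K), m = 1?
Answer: -15840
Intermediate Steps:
Function('G')(Z, B) = -1 (Function('G')(Z, B) = Add(2, Mul(-3, Add(0, 1))) = Add(2, Mul(-3, 1)) = Add(2, -3) = -1)
Mul(-144, Add(Function('G')(-9, Function('Q')(0, 4)), 111)) = Mul(-144, Add(-1, 111)) = Mul(-144, 110) = -15840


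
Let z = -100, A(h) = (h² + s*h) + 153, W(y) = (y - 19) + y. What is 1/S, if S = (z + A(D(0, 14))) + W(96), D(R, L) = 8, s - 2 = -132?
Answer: -1/750 ≈ -0.0013333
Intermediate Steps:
s = -130 (s = 2 - 132 = -130)
W(y) = -19 + 2*y (W(y) = (-19 + y) + y = -19 + 2*y)
A(h) = 153 + h² - 130*h (A(h) = (h² - 130*h) + 153 = 153 + h² - 130*h)
S = -750 (S = (-100 + (153 + 8² - 130*8)) + (-19 + 2*96) = (-100 + (153 + 64 - 1040)) + (-19 + 192) = (-100 - 823) + 173 = -923 + 173 = -750)
1/S = 1/(-750) = -1/750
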